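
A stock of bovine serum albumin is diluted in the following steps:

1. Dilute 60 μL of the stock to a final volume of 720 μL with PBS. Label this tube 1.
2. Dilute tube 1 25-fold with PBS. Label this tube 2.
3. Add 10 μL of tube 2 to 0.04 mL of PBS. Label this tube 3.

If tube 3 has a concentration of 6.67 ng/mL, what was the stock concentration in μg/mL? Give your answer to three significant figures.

Step 1: 60 μL brought to 720 μL → factor 720/60 = 12
Step 2: 25-fold → factor 25
Step 3: 10 μL + 0.04 mL = 50 μL total → factor 50/10 = 5
Overall dilution factor = 12 × 25 × 5 = 1500
Stock = 6.67 ng/mL × 1500 = 1.000 × 10^4 ng/mL = 10.0 μg/mL

10.0 μg/mL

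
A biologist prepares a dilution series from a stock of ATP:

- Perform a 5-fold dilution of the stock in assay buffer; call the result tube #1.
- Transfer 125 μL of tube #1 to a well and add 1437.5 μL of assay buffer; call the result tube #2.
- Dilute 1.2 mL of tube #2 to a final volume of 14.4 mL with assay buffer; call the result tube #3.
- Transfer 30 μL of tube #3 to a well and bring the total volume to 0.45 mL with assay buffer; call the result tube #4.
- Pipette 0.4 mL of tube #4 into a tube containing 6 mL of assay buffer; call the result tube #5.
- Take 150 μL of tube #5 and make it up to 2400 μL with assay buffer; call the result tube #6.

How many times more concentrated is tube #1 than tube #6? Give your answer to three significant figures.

Step 1: 5-fold → factor 5
Step 2: 125 μL + 1437.5 μL = 1562.5 μL total → factor 1562.5/125 = 12.5
Step 3: 1.2 mL brought to 14.4 mL → factor 14.4/1.2 = 12
Step 4: 30 μL brought to 0.45 mL → factor 450/30 = 15
Step 5: 0.4 mL + 6 mL = 6.4 mL total → factor 6.4/0.4 = 16
Step 6: 150 μL brought to 2400 μL → factor 2400/150 = 16
Dilution factor to tube #1 = 5; to tube #6 = 2.88 × 10^6
[tube #1]/[tube #6] = (factor to tube #6)/(factor to tube #1) = 2.88 × 10^6/5 = 5.76 × 10^5

5.76 × 10^5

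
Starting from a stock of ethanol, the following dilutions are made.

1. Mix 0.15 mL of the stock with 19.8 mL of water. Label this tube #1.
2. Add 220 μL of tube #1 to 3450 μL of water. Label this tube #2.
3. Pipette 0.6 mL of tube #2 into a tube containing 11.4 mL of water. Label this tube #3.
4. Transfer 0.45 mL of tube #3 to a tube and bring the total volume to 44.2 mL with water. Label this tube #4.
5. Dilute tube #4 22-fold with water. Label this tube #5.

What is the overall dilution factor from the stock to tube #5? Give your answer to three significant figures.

9.59 × 10^7

Step 1: 0.15 mL + 19.8 mL = 19.95 mL total → factor 19.95/0.15 = 133
Step 2: 220 μL + 3450 μL = 3670 μL total → factor 3670/220 = 16.682
Step 3: 0.6 mL + 11.4 mL = 12 mL total → factor 12/0.6 = 20
Step 4: 0.45 mL brought to 44.2 mL → factor 44.2/0.45 = 98.222
Step 5: 22-fold → factor 22
Overall dilution factor = 133 × 16.682 × 20 × 98.222 × 22 = 9.5886 × 10^7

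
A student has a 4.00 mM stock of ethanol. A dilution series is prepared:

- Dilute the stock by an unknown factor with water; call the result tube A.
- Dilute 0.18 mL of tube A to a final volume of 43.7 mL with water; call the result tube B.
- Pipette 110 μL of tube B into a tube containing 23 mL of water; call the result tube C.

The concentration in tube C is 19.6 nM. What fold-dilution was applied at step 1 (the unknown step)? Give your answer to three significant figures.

4.00-fold

Step 1: unknown factor x
Step 2: 0.18 mL brought to 43.7 mL → factor 43.7/0.18 = 242.78
Step 3: 110 μL + 23 mL = 23110 μL total → factor 23110/110 = 210.09
Product of known-step factors = 51005
Overall factor = 4.00 mM / (19.6 nM) = 2.0408 × 10^5
x = 2.0408 × 10^5 / 51005 = 4.00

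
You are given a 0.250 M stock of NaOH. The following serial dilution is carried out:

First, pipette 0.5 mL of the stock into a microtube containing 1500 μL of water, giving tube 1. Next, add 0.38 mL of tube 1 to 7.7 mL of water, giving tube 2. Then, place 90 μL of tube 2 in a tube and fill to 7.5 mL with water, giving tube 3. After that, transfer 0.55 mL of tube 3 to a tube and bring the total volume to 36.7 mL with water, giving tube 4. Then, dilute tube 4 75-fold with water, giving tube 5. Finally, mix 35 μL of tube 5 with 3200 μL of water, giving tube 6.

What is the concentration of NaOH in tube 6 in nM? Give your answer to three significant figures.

0.0763 nM

Step 1: 0.5 mL + 1500 μL = 2 mL total → factor 2/0.5 = 4
Step 2: 0.38 mL + 7.7 mL = 8.08 mL total → factor 8.08/0.38 = 21.263
Step 3: 90 μL brought to 7.5 mL → factor 7500/90 = 83.333
Step 4: 0.55 mL brought to 36.7 mL → factor 36.7/0.55 = 66.727
Step 5: 75-fold → factor 75
Step 6: 35 μL + 3200 μL = 3235 μL total → factor 3235/35 = 92.429
Overall dilution factor = 4 × 21.263 × 83.333 × 66.727 × 75 × 92.429 = 3.2785 × 10^9
Final = 0.250 M / 3.2785 × 10^9 = 7.625 × 10^-11 M = 0.0763 nM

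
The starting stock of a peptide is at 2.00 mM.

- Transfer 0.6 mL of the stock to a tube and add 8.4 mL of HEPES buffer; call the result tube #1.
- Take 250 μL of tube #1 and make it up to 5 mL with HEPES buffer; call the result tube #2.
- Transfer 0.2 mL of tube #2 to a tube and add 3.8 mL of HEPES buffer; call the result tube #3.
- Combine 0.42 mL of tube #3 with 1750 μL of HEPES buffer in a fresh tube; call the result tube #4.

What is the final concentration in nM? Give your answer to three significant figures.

64.5 nM

Step 1: 0.6 mL + 8.4 mL = 9 mL total → factor 9/0.6 = 15
Step 2: 250 μL brought to 5 mL → factor 5000/250 = 20
Step 3: 0.2 mL + 3.8 mL = 4 mL total → factor 4/0.2 = 20
Step 4: 0.42 mL + 1750 μL = 2.17 mL total → factor 2.17/0.42 = 5.1667
Overall dilution factor = 15 × 20 × 20 × 5.1667 = 31000
Final = 2.00 mM / 31000 = 6.452 × 10^-5 mM = 64.5 nM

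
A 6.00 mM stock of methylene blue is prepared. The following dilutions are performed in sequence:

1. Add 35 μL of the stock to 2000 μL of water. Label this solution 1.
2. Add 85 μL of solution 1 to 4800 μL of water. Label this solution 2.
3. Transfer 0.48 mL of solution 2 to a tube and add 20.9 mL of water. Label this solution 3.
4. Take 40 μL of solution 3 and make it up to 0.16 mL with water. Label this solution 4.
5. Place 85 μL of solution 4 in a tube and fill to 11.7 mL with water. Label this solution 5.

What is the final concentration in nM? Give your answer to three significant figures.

0.0732 nM

Step 1: 35 μL + 2000 μL = 2035 μL total → factor 2035/35 = 58.143
Step 2: 85 μL + 4800 μL = 4885 μL total → factor 4885/85 = 57.471
Step 3: 0.48 mL + 20.9 mL = 21.38 mL total → factor 21.38/0.48 = 44.542
Step 4: 40 μL brought to 0.16 mL → factor 160/40 = 4
Step 5: 85 μL brought to 11.7 mL → factor 11700/85 = 137.65
Overall dilution factor = 58.143 × 57.471 × 44.542 × 4 × 137.65 = 8.1947 × 10^7
Final = 6.00 mM / 8.1947 × 10^7 = 7.322 × 10^-8 mM = 0.0732 nM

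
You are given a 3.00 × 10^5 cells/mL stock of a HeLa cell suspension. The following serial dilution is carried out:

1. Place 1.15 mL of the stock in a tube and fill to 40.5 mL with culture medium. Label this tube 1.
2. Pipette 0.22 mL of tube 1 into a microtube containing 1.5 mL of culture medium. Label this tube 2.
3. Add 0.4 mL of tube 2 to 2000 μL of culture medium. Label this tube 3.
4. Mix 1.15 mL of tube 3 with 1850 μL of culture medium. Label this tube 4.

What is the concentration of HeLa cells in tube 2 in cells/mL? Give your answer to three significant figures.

1.09 × 10^3 cells/mL

Step 1: 1.15 mL brought to 40.5 mL → factor 40.5/1.15 = 35.217
Step 2: 0.22 mL + 1.5 mL = 1.72 mL total → factor 1.72/0.22 = 7.8182
Dilution factor through tube 2 = 35.217 × 7.8182 = 275.34
[tube 2] = 3.00 × 10^5 cells/mL / 275.34 = 1.09 × 10^3 cells/mL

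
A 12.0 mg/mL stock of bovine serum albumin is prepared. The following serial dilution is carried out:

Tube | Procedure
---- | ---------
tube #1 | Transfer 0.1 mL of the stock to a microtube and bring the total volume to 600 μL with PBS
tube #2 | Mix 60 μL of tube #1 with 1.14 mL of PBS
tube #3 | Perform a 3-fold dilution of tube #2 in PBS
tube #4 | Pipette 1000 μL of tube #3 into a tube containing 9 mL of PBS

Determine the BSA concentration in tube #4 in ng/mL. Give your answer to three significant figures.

3.33 × 10^3 ng/mL

Step 1: 0.1 mL brought to 600 μL → factor 0.6/0.1 = 6
Step 2: 60 μL + 1.14 mL = 1200 μL total → factor 1200/60 = 20
Step 3: 3-fold → factor 3
Step 4: 1000 μL + 9 mL = 10000 μL total → factor 10000/1000 = 10
Overall dilution factor = 6 × 20 × 3 × 10 = 3600
Final = 12.0 mg/mL / 3600 = 0.003333 mg/mL = 3.33 × 10^3 ng/mL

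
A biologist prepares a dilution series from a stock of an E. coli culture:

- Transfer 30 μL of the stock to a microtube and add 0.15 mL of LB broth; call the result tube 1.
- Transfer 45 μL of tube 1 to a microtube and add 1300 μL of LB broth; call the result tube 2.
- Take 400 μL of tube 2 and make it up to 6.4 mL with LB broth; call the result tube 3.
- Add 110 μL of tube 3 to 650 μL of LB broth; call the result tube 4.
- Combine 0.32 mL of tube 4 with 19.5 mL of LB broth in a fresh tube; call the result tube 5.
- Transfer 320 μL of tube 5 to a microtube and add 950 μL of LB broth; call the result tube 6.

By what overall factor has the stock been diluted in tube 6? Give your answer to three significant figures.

4.87 × 10^6

Step 1: 30 μL + 0.15 mL = 180 μL total → factor 180/30 = 6
Step 2: 45 μL + 1300 μL = 1345 μL total → factor 1345/45 = 29.889
Step 3: 400 μL brought to 6.4 mL → factor 6400/400 = 16
Step 4: 110 μL + 650 μL = 760 μL total → factor 760/110 = 6.9091
Step 5: 0.32 mL + 19.5 mL = 19.82 mL total → factor 19.82/0.32 = 61.938
Step 6: 320 μL + 950 μL = 1270 μL total → factor 1270/320 = 3.9688
Overall dilution factor = 6 × 29.889 × 16 × 6.9091 × 61.938 × 3.9688 = 4.8731 × 10^6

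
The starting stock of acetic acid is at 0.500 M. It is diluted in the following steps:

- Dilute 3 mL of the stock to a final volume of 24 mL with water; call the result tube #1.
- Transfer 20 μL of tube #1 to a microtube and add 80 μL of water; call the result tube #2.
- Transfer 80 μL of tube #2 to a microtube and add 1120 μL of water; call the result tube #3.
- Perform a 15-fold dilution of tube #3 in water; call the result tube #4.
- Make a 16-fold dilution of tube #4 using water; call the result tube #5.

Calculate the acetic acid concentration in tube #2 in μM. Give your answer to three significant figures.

1.25 × 10^4 μM

Step 1: 3 mL brought to 24 mL → factor 24/3 = 8
Step 2: 20 μL + 80 μL = 100 μL total → factor 100/20 = 5
Dilution factor through tube #2 = 8 × 5 = 40
[tube #2] = 0.500 M / 40 = 0.01250 M = 1.25 × 10^4 μM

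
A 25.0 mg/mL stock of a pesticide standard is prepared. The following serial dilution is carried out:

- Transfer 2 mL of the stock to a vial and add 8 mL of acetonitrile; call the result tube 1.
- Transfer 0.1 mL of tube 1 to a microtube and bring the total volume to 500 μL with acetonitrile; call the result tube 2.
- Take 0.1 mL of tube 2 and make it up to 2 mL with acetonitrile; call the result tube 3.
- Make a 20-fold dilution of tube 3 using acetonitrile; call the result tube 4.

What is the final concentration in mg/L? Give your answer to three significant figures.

2.50 mg/L

Step 1: 2 mL + 8 mL = 10 mL total → factor 10/2 = 5
Step 2: 0.1 mL brought to 500 μL → factor 0.5/0.1 = 5
Step 3: 0.1 mL brought to 2 mL → factor 2/0.1 = 20
Step 4: 20-fold → factor 20
Overall dilution factor = 5 × 5 × 20 × 20 = 10000
Final = 25.0 mg/mL / 10000 = 0.002500 mg/mL = 2.50 mg/L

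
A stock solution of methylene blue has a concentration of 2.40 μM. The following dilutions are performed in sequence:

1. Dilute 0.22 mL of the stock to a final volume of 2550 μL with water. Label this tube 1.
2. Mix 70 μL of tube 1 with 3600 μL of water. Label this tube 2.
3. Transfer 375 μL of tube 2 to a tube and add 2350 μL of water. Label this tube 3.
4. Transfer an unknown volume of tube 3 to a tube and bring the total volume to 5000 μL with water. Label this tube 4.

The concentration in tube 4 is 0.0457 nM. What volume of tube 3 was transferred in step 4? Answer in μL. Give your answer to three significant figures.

420 μL

Step 1: 0.22 mL brought to 2550 μL → factor 2.55/0.22 = 11.591
Step 2: 70 μL + 3600 μL = 3670 μL total → factor 3670/70 = 52.429
Step 3: 375 μL + 2350 μL = 2725 μL total → factor 2725/375 = 7.2667
Step 4: v brought to 5000 μL → factor = 5000 μL/v
Product of known-step factors = 4415.9
Overall factor = 2.40 μM / (0.0457 nM) = 52516
Step-4 factor = 52516 / 4415.9 = 11.893
v = 5000 μL / 11.893 = 420 μL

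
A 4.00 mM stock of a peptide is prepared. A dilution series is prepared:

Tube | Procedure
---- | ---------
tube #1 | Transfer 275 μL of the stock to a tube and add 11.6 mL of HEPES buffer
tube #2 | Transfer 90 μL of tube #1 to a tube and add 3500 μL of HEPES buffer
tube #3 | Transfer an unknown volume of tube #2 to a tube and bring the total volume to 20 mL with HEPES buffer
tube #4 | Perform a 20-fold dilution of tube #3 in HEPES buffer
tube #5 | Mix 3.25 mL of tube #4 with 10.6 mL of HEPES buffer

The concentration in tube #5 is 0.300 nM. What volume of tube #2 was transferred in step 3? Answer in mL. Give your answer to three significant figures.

Step 1: 275 μL + 11.6 mL = 11875 μL total → factor 11875/275 = 43.182
Step 2: 90 μL + 3500 μL = 3590 μL total → factor 3590/90 = 39.889
Step 3: v brought to 20 mL → factor = 20 mL/v
Step 4: 20-fold → factor 20
Step 5: 3.25 mL + 10.6 mL = 13.85 mL total → factor 13.85/3.25 = 4.2615
Product of known-step factors = 1.4681 × 10^5
Overall factor = 4.00 mM / (0.300 nM) = 1.3333 × 10^7
Step-3 factor = 1.3333 × 10^7 / 1.4681 × 10^5 = 90.822
v = 20 mL / 90.822 = 0.220 mL

0.220 mL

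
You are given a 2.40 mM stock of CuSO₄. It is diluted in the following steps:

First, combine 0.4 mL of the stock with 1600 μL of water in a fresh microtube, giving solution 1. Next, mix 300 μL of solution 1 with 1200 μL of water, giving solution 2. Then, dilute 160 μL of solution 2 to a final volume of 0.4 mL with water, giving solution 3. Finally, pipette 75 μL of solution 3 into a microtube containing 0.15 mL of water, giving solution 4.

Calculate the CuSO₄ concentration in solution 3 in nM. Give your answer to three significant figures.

3.84 × 10^4 nM

Step 1: 0.4 mL + 1600 μL = 2 mL total → factor 2/0.4 = 5
Step 2: 300 μL + 1200 μL = 1500 μL total → factor 1500/300 = 5
Step 3: 160 μL brought to 0.4 mL → factor 400/160 = 2.5
Dilution factor through solution 3 = 5 × 5 × 2.5 = 62.5
[solution 3] = 2.40 mM / 62.5 = 0.03840 mM = 3.84 × 10^4 nM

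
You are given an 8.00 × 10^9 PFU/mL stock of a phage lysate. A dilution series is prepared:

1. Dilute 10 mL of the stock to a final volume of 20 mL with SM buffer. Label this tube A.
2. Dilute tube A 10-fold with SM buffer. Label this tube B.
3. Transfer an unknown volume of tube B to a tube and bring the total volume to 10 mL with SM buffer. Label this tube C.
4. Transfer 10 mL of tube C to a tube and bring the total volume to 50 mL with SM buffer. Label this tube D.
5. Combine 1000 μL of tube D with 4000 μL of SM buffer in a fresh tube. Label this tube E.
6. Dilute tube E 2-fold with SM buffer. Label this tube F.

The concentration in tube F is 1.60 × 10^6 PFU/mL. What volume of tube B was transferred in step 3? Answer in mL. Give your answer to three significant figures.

2.00 mL

Step 1: 10 mL brought to 20 mL → factor 20/10 = 2
Step 2: 10-fold → factor 10
Step 3: v brought to 10 mL → factor = 10 mL/v
Step 4: 10 mL brought to 50 mL → factor 50/10 = 5
Step 5: 1000 μL + 4000 μL = 5000 μL total → factor 5000/1000 = 5
Step 6: 2-fold → factor 2
Product of known-step factors = 1000
Overall factor = 8.00 × 10^9 PFU/mL / (1.60 × 10^6 PFU/mL) = 5000
Step-3 factor = 5000 / 1000 = 5
v = 10 mL / 5 = 2.00 mL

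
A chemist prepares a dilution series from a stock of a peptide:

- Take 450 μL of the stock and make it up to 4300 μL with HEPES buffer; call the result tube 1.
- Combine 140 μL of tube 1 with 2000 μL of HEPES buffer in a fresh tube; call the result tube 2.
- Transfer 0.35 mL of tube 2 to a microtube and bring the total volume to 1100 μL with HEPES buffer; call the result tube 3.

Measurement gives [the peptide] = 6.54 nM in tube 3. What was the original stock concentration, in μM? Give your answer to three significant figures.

3.00 μM

Step 1: 450 μL brought to 4300 μL → factor 4300/450 = 9.5556
Step 2: 140 μL + 2000 μL = 2140 μL total → factor 2140/140 = 15.286
Step 3: 0.35 mL brought to 1100 μL → factor 1.1/0.35 = 3.1429
Overall dilution factor = 9.5556 × 15.286 × 3.1429 = 459.06
Stock = 6.54 nM × 459.06 = 3002 nM = 3.00 μM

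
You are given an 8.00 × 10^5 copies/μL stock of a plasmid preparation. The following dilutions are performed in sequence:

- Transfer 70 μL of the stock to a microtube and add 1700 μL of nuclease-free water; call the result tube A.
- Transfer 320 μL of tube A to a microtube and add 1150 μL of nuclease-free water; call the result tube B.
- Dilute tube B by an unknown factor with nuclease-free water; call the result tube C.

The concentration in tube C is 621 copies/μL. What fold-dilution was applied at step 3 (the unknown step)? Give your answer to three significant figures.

Step 1: 70 μL + 1700 μL = 1770 μL total → factor 1770/70 = 25.286
Step 2: 320 μL + 1150 μL = 1470 μL total → factor 1470/320 = 4.5938
Step 3: unknown factor x
Product of known-step factors = 116.16
Overall factor = 8.00 × 10^5 copies/μL / (621 copies/μL) = 1288.2
x = 1288.2 / 116.16 = 11.1

11.1-fold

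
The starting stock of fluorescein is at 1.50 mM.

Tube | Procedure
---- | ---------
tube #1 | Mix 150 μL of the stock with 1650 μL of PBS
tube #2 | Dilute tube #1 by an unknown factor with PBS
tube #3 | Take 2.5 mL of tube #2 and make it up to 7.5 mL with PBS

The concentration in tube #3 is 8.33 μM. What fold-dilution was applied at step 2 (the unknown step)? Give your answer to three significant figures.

5.00-fold

Step 1: 150 μL + 1650 μL = 1800 μL total → factor 1800/150 = 12
Step 2: unknown factor x
Step 3: 2.5 mL brought to 7.5 mL → factor 7.5/2.5 = 3
Product of known-step factors = 36
Overall factor = 1.50 mM / (8.33 μM) = 180.07
x = 180.07 / 36 = 5.00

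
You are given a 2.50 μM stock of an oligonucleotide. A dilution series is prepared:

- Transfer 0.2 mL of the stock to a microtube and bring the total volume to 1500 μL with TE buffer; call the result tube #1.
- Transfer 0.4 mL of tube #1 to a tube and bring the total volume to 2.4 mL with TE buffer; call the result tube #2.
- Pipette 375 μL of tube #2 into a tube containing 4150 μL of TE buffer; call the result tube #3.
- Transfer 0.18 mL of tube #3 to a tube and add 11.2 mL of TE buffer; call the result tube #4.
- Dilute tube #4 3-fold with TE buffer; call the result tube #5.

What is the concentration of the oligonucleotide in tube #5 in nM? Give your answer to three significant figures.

Step 1: 0.2 mL brought to 1500 μL → factor 1.5/0.2 = 7.5
Step 2: 0.4 mL brought to 2.4 mL → factor 2.4/0.4 = 6
Step 3: 375 μL + 4150 μL = 4525 μL total → factor 4525/375 = 12.067
Step 4: 0.18 mL + 11.2 mL = 11.38 mL total → factor 11.38/0.18 = 63.222
Step 5: 3-fold → factor 3
Overall dilution factor = 7.5 × 6 × 12.067 × 63.222 × 3 = 1.0299 × 10^5
Final = 2.50 μM / 1.0299 × 10^5 = 2.427 × 10^-5 μM = 0.0243 nM

0.0243 nM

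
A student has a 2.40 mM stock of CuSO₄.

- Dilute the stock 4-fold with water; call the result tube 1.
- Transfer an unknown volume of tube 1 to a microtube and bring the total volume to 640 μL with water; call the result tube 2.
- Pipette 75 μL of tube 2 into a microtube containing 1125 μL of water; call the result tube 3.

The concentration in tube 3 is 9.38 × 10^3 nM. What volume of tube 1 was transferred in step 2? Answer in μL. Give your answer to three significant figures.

160 μL

Step 1: 4-fold → factor 4
Step 2: v brought to 640 μL → factor = 640 μL/v
Step 3: 75 μL + 1125 μL = 1200 μL total → factor 1200/75 = 16
Product of known-step factors = 64
Overall factor = 2.40 mM / (9.38 × 10^3 nM) = 255.86
Step-2 factor = 255.86 / 64 = 3.9979
v = 640 μL / 3.9979 = 160 μL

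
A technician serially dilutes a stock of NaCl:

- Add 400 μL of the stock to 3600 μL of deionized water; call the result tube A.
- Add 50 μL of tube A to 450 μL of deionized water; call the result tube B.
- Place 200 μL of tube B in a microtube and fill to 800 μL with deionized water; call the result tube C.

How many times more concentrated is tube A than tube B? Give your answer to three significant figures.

10.0

Step 1: 400 μL + 3600 μL = 4000 μL total → factor 4000/400 = 10
Step 2: 50 μL + 450 μL = 500 μL total → factor 500/50 = 10
Dilution factor to tube A = 10; to tube B = 100
[tube A]/[tube B] = (factor to tube B)/(factor to tube A) = 100/10 = 10.0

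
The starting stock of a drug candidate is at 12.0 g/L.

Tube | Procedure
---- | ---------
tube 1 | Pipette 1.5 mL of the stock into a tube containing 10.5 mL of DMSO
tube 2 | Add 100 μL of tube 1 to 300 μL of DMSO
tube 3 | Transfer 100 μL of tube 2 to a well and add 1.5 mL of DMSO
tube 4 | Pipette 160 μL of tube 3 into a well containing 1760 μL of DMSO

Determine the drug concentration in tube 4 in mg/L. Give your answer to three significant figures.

Step 1: 1.5 mL + 10.5 mL = 12 mL total → factor 12/1.5 = 8
Step 2: 100 μL + 300 μL = 400 μL total → factor 400/100 = 4
Step 3: 100 μL + 1.5 mL = 1600 μL total → factor 1600/100 = 16
Step 4: 160 μL + 1760 μL = 1920 μL total → factor 1920/160 = 12
Overall dilution factor = 8 × 4 × 16 × 12 = 6144
Final = 12.0 g/L / 6144 = 0.001953 g/L = 1.95 mg/L

1.95 mg/L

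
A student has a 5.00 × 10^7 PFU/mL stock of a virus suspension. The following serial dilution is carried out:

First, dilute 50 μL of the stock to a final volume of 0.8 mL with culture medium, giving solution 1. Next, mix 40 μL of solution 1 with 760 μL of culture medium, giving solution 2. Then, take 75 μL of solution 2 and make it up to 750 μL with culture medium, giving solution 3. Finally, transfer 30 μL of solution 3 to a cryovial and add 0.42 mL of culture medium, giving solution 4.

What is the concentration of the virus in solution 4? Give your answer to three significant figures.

1.04 × 10^3 PFU/mL

Step 1: 50 μL brought to 0.8 mL → factor 800/50 = 16
Step 2: 40 μL + 760 μL = 800 μL total → factor 800/40 = 20
Step 3: 75 μL brought to 750 μL → factor 750/75 = 10
Step 4: 30 μL + 0.42 mL = 450 μL total → factor 450/30 = 15
Overall dilution factor = 16 × 20 × 10 × 15 = 48000
Final = 5.00 × 10^7 PFU/mL / 48000 = 1.04 × 10^3 PFU/mL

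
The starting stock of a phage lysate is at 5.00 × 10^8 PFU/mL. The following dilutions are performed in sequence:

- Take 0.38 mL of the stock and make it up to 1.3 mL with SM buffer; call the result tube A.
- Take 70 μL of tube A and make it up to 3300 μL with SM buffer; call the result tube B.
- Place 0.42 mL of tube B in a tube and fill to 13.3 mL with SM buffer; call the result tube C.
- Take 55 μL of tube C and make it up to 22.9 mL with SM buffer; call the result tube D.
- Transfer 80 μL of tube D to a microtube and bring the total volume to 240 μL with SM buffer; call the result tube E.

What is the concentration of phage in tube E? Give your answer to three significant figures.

78.4 PFU/mL

Step 1: 0.38 mL brought to 1.3 mL → factor 1.3/0.38 = 3.4211
Step 2: 70 μL brought to 3300 μL → factor 3300/70 = 47.143
Step 3: 0.42 mL brought to 13.3 mL → factor 13.3/0.42 = 31.667
Step 4: 55 μL brought to 22.9 mL → factor 22900/55 = 416.36
Step 5: 80 μL brought to 240 μL → factor 240/80 = 3
Overall dilution factor = 3.4211 × 47.143 × 31.667 × 416.36 × 3 = 6.3793 × 10^6
Final = 5.00 × 10^8 PFU/mL / 6.3793 × 10^6 = 78.4 PFU/mL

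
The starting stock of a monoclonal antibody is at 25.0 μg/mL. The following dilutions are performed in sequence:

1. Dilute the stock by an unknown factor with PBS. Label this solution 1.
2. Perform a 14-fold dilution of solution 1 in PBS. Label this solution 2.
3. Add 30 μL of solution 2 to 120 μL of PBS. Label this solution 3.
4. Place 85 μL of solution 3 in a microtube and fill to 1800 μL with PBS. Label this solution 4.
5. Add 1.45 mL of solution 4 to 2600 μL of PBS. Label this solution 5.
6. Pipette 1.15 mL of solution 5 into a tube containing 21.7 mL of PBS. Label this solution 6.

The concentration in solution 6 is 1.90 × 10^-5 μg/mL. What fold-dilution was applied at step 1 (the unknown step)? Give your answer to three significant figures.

Step 1: unknown factor x
Step 2: 14-fold → factor 14
Step 3: 30 μL + 120 μL = 150 μL total → factor 150/30 = 5
Step 4: 85 μL brought to 1800 μL → factor 1800/85 = 21.176
Step 5: 1.45 mL + 2600 μL = 4.05 mL total → factor 4.05/1.45 = 2.7931
Step 6: 1.15 mL + 21.7 mL = 22.85 mL total → factor 22.85/1.15 = 19.87
Product of known-step factors = 82267
Overall factor = 25.0 μg/mL / (1.90 × 10^-5 μg/mL) = 1.3158 × 10^6
x = 1.3158 × 10^6 / 82267 = 16.0

16.0-fold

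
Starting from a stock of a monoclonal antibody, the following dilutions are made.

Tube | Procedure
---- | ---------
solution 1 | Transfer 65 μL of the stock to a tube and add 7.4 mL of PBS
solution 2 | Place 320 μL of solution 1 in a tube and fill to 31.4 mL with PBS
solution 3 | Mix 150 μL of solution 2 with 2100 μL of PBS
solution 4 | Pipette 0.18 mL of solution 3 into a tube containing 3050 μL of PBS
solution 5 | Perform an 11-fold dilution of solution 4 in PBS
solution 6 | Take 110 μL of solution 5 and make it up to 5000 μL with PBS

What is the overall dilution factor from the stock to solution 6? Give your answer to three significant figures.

Step 1: 65 μL + 7.4 mL = 7465 μL total → factor 7465/65 = 114.85
Step 2: 320 μL brought to 31.4 mL → factor 31400/320 = 98.125
Step 3: 150 μL + 2100 μL = 2250 μL total → factor 2250/150 = 15
Step 4: 0.18 mL + 3050 μL = 3.23 mL total → factor 3.23/0.18 = 17.944
Step 5: 11-fold → factor 11
Step 6: 110 μL brought to 5000 μL → factor 5000/110 = 45.455
Overall dilution factor = 114.85 × 98.125 × 15 × 17.944 × 11 × 45.455 = 1.5167 × 10^9

1.52 × 10^9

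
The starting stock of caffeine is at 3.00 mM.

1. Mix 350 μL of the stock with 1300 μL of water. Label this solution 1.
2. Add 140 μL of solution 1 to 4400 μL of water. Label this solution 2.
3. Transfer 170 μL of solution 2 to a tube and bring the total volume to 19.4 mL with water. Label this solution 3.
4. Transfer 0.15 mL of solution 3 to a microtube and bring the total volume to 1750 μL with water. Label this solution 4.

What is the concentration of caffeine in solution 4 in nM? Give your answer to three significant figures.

Step 1: 350 μL + 1300 μL = 1650 μL total → factor 1650/350 = 4.7143
Step 2: 140 μL + 4400 μL = 4540 μL total → factor 4540/140 = 32.429
Step 3: 170 μL brought to 19.4 mL → factor 19400/170 = 114.12
Step 4: 0.15 mL brought to 1750 μL → factor 1.75/0.15 = 11.667
Overall dilution factor = 4.7143 × 32.429 × 114.12 × 11.667 = 2.0354 × 10^5
Final = 3.00 mM / 2.0354 × 10^5 = 1.474 × 10^-5 mM = 14.7 nM

14.7 nM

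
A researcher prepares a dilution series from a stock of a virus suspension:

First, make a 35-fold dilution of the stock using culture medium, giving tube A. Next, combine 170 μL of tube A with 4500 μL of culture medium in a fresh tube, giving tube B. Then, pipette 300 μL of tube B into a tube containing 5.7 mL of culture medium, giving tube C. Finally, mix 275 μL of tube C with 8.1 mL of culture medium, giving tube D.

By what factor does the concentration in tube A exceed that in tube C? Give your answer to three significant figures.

549

Step 1: 35-fold → factor 35
Step 2: 170 μL + 4500 μL = 4670 μL total → factor 4670/170 = 27.471
Step 3: 300 μL + 5.7 mL = 6000 μL total → factor 6000/300 = 20
Dilution factor to tube A = 35; to tube C = 19229
[tube A]/[tube C] = (factor to tube C)/(factor to tube A) = 19229/35 = 549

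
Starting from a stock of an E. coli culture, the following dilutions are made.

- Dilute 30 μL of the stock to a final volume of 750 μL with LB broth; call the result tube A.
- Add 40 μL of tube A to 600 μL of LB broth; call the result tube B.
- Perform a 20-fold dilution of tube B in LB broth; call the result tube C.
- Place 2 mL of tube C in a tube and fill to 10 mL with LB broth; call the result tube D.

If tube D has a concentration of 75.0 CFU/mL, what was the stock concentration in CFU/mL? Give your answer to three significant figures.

3.00 × 10^6 CFU/mL

Step 1: 30 μL brought to 750 μL → factor 750/30 = 25
Step 2: 40 μL + 600 μL = 640 μL total → factor 640/40 = 16
Step 3: 20-fold → factor 20
Step 4: 2 mL brought to 10 mL → factor 10/2 = 5
Overall dilution factor = 25 × 16 × 20 × 5 = 40000
Stock = 75.0 CFU/mL × 40000 = 3.00 × 10^6 CFU/mL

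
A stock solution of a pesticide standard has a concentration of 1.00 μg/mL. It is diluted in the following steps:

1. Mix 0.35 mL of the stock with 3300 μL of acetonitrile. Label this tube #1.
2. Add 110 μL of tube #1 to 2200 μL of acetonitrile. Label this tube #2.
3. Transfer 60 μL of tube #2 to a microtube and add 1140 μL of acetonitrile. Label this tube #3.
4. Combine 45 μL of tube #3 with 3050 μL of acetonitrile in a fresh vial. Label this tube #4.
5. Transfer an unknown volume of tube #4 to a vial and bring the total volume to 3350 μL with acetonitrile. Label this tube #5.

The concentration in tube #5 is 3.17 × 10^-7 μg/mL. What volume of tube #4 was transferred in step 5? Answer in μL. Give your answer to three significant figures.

Step 1: 0.35 mL + 3300 μL = 3.65 mL total → factor 3.65/0.35 = 10.429
Step 2: 110 μL + 2200 μL = 2310 μL total → factor 2310/110 = 21
Step 3: 60 μL + 1140 μL = 1200 μL total → factor 1200/60 = 20
Step 4: 45 μL + 3050 μL = 3095 μL total → factor 3095/45 = 68.778
Step 5: v brought to 3350 μL → factor = 3350 μL/v
Product of known-step factors = 3.0125 × 10^5
Overall factor = 1.00 μg/mL / (3.17 × 10^-7 μg/mL) = 3.1546 × 10^6
Step-5 factor = 3.1546 × 10^6 / 3.0125 × 10^5 = 10.472
v = 3350 μL / 10.472 = 320 μL

320 μL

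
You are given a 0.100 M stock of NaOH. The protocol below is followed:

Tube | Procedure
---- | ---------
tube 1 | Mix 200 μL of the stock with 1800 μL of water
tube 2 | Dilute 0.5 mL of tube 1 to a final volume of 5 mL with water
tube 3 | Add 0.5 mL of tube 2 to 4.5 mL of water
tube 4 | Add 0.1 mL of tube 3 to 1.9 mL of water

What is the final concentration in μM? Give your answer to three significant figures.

5.00 μM

Step 1: 200 μL + 1800 μL = 2000 μL total → factor 2000/200 = 10
Step 2: 0.5 mL brought to 5 mL → factor 5/0.5 = 10
Step 3: 0.5 mL + 4.5 mL = 5 mL total → factor 5/0.5 = 10
Step 4: 0.1 mL + 1.9 mL = 2 mL total → factor 2/0.1 = 20
Overall dilution factor = 10 × 10 × 10 × 20 = 20000
Final = 0.100 M / 20000 = 5.000 × 10^-6 M = 5.00 μM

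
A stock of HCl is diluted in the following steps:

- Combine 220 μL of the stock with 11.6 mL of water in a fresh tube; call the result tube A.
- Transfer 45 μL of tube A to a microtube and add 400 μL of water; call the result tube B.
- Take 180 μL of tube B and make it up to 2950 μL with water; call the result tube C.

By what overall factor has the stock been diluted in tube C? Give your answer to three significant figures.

Step 1: 220 μL + 11.6 mL = 11820 μL total → factor 11820/220 = 53.727
Step 2: 45 μL + 400 μL = 445 μL total → factor 445/45 = 9.8889
Step 3: 180 μL brought to 2950 μL → factor 2950/180 = 16.389
Overall dilution factor = 53.727 × 9.8889 × 16.389 = 8707.5

8.71 × 10^3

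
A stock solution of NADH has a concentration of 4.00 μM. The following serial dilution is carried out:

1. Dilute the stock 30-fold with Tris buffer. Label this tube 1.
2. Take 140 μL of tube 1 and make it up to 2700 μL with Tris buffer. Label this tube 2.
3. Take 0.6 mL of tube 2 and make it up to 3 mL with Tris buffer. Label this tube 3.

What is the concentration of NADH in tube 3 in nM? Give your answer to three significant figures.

Step 1: 30-fold → factor 30
Step 2: 140 μL brought to 2700 μL → factor 2700/140 = 19.286
Step 3: 0.6 mL brought to 3 mL → factor 3/0.6 = 5
Overall dilution factor = 30 × 19.286 × 5 = 2892.9
Final = 4.00 μM / 2892.9 = 0.001383 μM = 1.38 nM

1.38 nM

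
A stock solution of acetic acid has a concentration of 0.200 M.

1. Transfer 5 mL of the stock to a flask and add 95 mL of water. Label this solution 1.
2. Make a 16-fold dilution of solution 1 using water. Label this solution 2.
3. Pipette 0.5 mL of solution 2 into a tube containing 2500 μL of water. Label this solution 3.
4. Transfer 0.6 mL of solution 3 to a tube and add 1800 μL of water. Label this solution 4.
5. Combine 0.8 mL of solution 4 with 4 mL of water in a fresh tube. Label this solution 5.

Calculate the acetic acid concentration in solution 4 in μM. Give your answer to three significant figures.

26.0 μM

Step 1: 5 mL + 95 mL = 100 mL total → factor 100/5 = 20
Step 2: 16-fold → factor 16
Step 3: 0.5 mL + 2500 μL = 3 mL total → factor 3/0.5 = 6
Step 4: 0.6 mL + 1800 μL = 2.4 mL total → factor 2.4/0.6 = 4
Dilution factor through solution 4 = 20 × 16 × 6 × 4 = 7680
[solution 4] = 0.200 M / 7680 = 2.604 × 10^-5 M = 26.0 μM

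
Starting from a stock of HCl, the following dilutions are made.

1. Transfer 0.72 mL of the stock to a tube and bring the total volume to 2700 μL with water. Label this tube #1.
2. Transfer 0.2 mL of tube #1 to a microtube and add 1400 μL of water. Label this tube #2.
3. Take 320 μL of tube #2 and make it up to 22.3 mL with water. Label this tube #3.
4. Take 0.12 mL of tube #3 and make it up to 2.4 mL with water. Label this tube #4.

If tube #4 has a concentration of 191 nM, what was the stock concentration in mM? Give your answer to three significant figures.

7.99 mM

Step 1: 0.72 mL brought to 2700 μL → factor 2.7/0.72 = 3.75
Step 2: 0.2 mL + 1400 μL = 1.6 mL total → factor 1.6/0.2 = 8
Step 3: 320 μL brought to 22.3 mL → factor 22300/320 = 69.688
Step 4: 0.12 mL brought to 2.4 mL → factor 2.4/0.12 = 20
Overall dilution factor = 3.75 × 8 × 69.688 × 20 = 41812
Stock = 191 nM × 41812 = 7.986 × 10^6 nM = 7.99 mM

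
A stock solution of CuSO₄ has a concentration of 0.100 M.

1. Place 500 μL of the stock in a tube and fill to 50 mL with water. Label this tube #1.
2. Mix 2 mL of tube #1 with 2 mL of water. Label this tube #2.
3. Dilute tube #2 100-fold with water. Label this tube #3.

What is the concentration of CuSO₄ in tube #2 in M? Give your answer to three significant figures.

Step 1: 500 μL brought to 50 mL → factor 50000/500 = 100
Step 2: 2 mL + 2 mL = 4 mL total → factor 4/2 = 2
Dilution factor through tube #2 = 100 × 2 = 200
[tube #2] = 0.100 M / 200 = 0.000500 M

0.000500 M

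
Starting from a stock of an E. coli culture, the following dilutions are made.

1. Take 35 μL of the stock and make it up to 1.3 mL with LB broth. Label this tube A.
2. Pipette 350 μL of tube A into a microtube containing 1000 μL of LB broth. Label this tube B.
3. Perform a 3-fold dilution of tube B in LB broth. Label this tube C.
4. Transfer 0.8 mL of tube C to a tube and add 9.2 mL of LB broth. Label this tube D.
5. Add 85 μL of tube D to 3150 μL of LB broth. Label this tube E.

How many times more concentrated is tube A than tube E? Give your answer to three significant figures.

Step 1: 35 μL brought to 1.3 mL → factor 1300/35 = 37.143
Step 2: 350 μL + 1000 μL = 1350 μL total → factor 1350/350 = 3.8571
Step 3: 3-fold → factor 3
Step 4: 0.8 mL + 9.2 mL = 10 mL total → factor 10/0.8 = 12.5
Step 5: 85 μL + 3150 μL = 3235 μL total → factor 3235/85 = 38.059
Dilution factor to tube A = 37.143; to tube E = 2.0447 × 10^5
[tube A]/[tube E] = (factor to tube E)/(factor to tube A) = 2.0447 × 10^5/37.143 = 5.50 × 10^3

5.50 × 10^3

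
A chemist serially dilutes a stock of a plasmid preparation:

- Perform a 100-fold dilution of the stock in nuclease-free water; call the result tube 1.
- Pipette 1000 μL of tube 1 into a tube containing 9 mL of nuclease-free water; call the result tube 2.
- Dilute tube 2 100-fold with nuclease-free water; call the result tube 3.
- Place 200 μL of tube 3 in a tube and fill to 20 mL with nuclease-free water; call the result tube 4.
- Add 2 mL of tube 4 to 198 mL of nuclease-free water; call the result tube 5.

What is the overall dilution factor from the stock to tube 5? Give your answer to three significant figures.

Step 1: 100-fold → factor 100
Step 2: 1000 μL + 9 mL = 10000 μL total → factor 10000/1000 = 10
Step 3: 100-fold → factor 100
Step 4: 200 μL brought to 20 mL → factor 20000/200 = 100
Step 5: 2 mL + 198 mL = 200 mL total → factor 200/2 = 100
Overall dilution factor = 100 × 10 × 100 × 100 × 100 = 1 × 10^9

1.00 × 10^9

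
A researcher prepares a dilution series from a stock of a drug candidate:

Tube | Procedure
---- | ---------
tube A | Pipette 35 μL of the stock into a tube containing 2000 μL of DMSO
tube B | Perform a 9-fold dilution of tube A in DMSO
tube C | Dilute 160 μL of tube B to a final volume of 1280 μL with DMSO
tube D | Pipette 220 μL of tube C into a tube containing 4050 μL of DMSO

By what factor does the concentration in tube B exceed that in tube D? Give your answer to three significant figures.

155

Step 1: 35 μL + 2000 μL = 2035 μL total → factor 2035/35 = 58.143
Step 2: 9-fold → factor 9
Step 3: 160 μL brought to 1280 μL → factor 1280/160 = 8
Step 4: 220 μL + 4050 μL = 4270 μL total → factor 4270/220 = 19.409
Dilution factor to tube B = 523.29; to tube D = 81252
[tube B]/[tube D] = (factor to tube D)/(factor to tube B) = 81252/523.29 = 155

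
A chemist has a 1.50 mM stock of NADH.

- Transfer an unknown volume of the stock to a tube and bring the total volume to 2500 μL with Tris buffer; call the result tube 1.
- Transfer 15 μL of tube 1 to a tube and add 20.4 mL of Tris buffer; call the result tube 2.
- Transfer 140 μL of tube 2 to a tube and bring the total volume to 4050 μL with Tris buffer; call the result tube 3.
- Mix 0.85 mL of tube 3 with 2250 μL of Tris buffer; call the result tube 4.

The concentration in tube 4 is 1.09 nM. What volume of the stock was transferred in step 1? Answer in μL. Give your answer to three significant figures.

261 μL

Step 1: v brought to 2500 μL → factor = 2500 μL/v
Step 2: 15 μL + 20.4 mL = 20415 μL total → factor 20415/15 = 1361
Step 3: 140 μL brought to 4050 μL → factor 4050/140 = 28.929
Step 4: 0.85 mL + 2250 μL = 3.1 mL total → factor 3.1/0.85 = 3.6471
Product of known-step factors = 1.4359 × 10^5
Overall factor = 1.50 mM / (1.09 nM) = 1.3761 × 10^6
Step-1 factor = 1.3761 × 10^6 / 1.4359 × 10^5 = 9.5838
v = 2500 μL / 9.5838 = 261 μL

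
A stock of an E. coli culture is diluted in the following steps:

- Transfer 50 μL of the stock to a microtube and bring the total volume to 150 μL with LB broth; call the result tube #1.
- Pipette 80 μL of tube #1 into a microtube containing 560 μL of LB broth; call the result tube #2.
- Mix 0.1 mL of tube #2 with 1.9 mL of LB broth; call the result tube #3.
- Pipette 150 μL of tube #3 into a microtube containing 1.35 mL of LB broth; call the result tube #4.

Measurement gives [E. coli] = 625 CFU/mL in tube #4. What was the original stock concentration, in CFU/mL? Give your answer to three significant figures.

Step 1: 50 μL brought to 150 μL → factor 150/50 = 3
Step 2: 80 μL + 560 μL = 640 μL total → factor 640/80 = 8
Step 3: 0.1 mL + 1.9 mL = 2 mL total → factor 2/0.1 = 20
Step 4: 150 μL + 1.35 mL = 1500 μL total → factor 1500/150 = 10
Overall dilution factor = 3 × 8 × 20 × 10 = 4800
Stock = 625 CFU/mL × 4800 = 3.00 × 10^6 CFU/mL

3.00 × 10^6 CFU/mL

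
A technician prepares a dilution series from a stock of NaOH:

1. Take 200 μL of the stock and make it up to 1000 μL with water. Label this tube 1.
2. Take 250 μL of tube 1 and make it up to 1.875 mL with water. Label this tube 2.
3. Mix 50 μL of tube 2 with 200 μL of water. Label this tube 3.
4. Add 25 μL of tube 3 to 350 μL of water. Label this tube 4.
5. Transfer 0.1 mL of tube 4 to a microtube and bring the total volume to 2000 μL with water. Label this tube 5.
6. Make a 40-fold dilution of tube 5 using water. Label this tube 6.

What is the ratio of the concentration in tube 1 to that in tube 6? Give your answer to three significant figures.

4.50 × 10^5

Step 1: 200 μL brought to 1000 μL → factor 1000/200 = 5
Step 2: 250 μL brought to 1.875 mL → factor 1875/250 = 7.5
Step 3: 50 μL + 200 μL = 250 μL total → factor 250/50 = 5
Step 4: 25 μL + 350 μL = 375 μL total → factor 375/25 = 15
Step 5: 0.1 mL brought to 2000 μL → factor 2/0.1 = 20
Step 6: 40-fold → factor 40
Dilution factor to tube 1 = 5; to tube 6 = 2.25 × 10^6
[tube 1]/[tube 6] = (factor to tube 6)/(factor to tube 1) = 2.25 × 10^6/5 = 4.50 × 10^5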